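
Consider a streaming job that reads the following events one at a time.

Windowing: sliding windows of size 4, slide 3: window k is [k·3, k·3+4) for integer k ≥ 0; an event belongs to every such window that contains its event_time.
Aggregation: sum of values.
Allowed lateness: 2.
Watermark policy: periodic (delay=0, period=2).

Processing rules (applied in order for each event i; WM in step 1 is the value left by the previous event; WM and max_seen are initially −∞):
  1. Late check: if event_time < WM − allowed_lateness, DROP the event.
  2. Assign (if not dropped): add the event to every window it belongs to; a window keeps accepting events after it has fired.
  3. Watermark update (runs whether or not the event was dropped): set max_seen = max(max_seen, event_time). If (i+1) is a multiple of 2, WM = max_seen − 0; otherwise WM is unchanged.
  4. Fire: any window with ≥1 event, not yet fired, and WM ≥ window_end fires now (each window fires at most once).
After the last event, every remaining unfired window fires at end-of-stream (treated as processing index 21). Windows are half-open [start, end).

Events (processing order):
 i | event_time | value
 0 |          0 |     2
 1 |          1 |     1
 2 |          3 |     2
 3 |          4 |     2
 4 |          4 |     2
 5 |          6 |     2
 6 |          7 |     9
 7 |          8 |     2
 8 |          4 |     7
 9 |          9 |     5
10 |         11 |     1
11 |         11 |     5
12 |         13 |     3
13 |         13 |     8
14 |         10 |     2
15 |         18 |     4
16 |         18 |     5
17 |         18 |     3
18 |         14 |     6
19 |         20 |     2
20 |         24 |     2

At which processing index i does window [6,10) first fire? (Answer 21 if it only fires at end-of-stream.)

11

i=0 t=0 v=2: → [0,4); WM=−∞
i=1 t=1 v=1: → [0,4); WM=1
i=2 t=3 v=2: → [3,7),[0,4); WM=1
i=3 t=4 v=2: → [3,7); WM=4; [0,4) fires=5
i=4 t=4 v=2: → [3,7); WM=4
i=5 t=6 v=2: → [6,10),[3,7); WM=6
i=6 t=7 v=9: → [6,10); WM=6
i=7 t=8 v=2: → [6,10); WM=8; [3,7) fires=8
i=8 t=4 v=7: DROP (t<8-2); WM=8
i=9 t=9 v=5: → [9,13),[6,10); WM=9
i=10 t=11 v=1: → [9,13); WM=9
i=11 t=11 v=5: → [9,13); WM=11; [6,10) fires=18
i=12 t=13 v=3: → [12,16); WM=11
i=13 t=13 v=8: → [12,16); WM=13; [9,13) fires=11
i=14 t=10 v=2: DROP (t<13-2); WM=13
i=15 t=18 v=4: → [18,22),[15,19); WM=18; [12,16) fires=11
i=16 t=18 v=5: → [18,22),[15,19); WM=18
i=17 t=18 v=3: → [18,22),[15,19); WM=18
i=18 t=14 v=6: DROP (t<18-2); WM=18
i=19 t=20 v=2: → [18,22); WM=20; [15,19) fires=12
i=20 t=24 v=2: → [24,28),[21,25); WM=20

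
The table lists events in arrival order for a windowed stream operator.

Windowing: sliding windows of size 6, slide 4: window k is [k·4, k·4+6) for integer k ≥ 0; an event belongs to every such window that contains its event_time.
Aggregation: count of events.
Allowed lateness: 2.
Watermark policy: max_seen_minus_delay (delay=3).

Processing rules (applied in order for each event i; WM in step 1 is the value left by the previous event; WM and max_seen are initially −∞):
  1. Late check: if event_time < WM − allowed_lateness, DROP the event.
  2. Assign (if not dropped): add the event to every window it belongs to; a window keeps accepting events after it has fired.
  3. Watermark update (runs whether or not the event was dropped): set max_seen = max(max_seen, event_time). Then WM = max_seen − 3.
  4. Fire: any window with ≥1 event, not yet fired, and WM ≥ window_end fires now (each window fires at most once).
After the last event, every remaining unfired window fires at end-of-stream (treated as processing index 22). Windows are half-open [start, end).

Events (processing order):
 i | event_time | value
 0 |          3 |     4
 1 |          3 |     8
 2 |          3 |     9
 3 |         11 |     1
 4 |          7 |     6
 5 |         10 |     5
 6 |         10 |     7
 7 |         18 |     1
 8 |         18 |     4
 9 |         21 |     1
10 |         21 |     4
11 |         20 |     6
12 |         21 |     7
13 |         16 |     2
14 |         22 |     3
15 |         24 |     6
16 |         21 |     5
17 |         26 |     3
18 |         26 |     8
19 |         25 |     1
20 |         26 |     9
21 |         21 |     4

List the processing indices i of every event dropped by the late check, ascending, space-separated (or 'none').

i=0 t=3 v=4: → [0,6); WM=0
i=1 t=3 v=8: → [0,6); WM=0
i=2 t=3 v=9: → [0,6); WM=0
i=3 t=11 v=1: → [8,14); WM=8; [0,6) fires=3
i=4 t=7 v=6: → [4,10); WM=8
i=5 t=10 v=5: → [8,14); WM=8
i=6 t=10 v=7: → [8,14); WM=8
i=7 t=18 v=1: → [16,22); WM=15; [4,10) fires=1 [8,14) fires=3
i=8 t=18 v=4: → [16,22); WM=15
i=9 t=21 v=1: → [20,26),[16,22); WM=18
i=10 t=21 v=4: → [20,26),[16,22); WM=18
i=11 t=20 v=6: → [20,26),[16,22); WM=18
i=12 t=21 v=7: → [20,26),[16,22); WM=18
i=13 t=16 v=2: → [16,22),[12,18); WM=18; [12,18) fires=1
i=14 t=22 v=3: → [20,26); WM=19
i=15 t=24 v=6: → [24,30),[20,26); WM=21
i=16 t=21 v=5: → [20,26),[16,22); WM=21
i=17 t=26 v=3: → [24,30); WM=23; [16,22) fires=8
i=18 t=26 v=8: → [24,30); WM=23
i=19 t=25 v=1: → [24,30),[20,26); WM=23
i=20 t=26 v=9: → [24,30); WM=23
i=21 t=21 v=4: → [20,26),[16,22); WM=23

none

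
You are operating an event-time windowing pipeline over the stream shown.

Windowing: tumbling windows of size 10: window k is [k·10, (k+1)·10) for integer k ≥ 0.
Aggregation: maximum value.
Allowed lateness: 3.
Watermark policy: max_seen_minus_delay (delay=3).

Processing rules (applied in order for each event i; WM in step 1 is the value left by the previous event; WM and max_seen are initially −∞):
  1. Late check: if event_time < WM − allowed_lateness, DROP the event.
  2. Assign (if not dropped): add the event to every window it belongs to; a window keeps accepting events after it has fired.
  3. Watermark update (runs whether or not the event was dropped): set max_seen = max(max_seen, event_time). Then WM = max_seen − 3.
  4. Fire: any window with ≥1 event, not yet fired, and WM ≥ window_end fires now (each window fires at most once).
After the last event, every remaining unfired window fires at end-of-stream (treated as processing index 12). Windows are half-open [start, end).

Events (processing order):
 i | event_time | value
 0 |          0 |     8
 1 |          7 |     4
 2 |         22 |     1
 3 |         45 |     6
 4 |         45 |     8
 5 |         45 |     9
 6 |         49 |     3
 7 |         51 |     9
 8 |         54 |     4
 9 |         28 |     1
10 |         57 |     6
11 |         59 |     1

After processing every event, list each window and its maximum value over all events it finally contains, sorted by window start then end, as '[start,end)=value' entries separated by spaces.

[0,10)=8 [20,30)=1 [40,50)=9 [50,60)=9

i=0 t=0 v=8: → [0,10); WM=-3
i=1 t=7 v=4: → [0,10); WM=4
i=2 t=22 v=1: → [20,30); WM=19; [0,10) fires=8
i=3 t=45 v=6: → [40,50); WM=42; [20,30) fires=1
i=4 t=45 v=8: → [40,50); WM=42
i=5 t=45 v=9: → [40,50); WM=42
i=6 t=49 v=3: → [40,50); WM=46
i=7 t=51 v=9: → [50,60); WM=48
i=8 t=54 v=4: → [50,60); WM=51; [40,50) fires=9
i=9 t=28 v=1: DROP (t<51-3); WM=51
i=10 t=57 v=6: → [50,60); WM=54
i=11 t=59 v=1: → [50,60); WM=56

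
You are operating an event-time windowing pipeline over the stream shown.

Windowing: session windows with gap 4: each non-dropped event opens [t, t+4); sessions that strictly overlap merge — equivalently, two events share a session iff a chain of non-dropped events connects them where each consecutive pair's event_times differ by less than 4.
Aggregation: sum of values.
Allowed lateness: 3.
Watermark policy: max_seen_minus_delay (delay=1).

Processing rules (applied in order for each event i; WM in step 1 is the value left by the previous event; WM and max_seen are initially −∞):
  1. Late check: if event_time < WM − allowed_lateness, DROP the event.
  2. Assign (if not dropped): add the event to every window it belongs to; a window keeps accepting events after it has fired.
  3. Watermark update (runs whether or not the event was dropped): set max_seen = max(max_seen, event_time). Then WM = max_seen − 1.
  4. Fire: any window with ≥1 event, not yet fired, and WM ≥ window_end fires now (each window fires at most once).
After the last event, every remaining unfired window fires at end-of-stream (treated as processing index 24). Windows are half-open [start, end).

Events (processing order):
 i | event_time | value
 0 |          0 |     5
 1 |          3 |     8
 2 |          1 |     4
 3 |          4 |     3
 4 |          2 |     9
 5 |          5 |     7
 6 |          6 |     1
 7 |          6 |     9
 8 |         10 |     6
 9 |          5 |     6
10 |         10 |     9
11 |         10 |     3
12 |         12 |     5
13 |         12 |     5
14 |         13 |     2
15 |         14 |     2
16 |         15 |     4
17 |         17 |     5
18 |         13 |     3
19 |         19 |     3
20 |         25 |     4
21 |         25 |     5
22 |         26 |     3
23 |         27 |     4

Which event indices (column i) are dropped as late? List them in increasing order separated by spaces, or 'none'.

i=0 t=0 v=5: → [0,4); WM=-1
i=1 t=3 v=8: → [0,7); WM=2
i=2 t=1 v=4: → [0,7); WM=2
i=3 t=4 v=3: → [0,8); WM=3
i=4 t=2 v=9: → [0,8); WM=3
i=5 t=5 v=7: → [0,9); WM=4
i=6 t=6 v=1: → [0,10); WM=5
i=7 t=6 v=9: → [0,10); WM=5
i=8 t=10 v=6: → [10,14); WM=9
i=9 t=5 v=6: DROP (t<9-3); WM=9
i=10 t=10 v=9: → [10,14); WM=9
i=11 t=10 v=3: → [10,14); WM=9
i=12 t=12 v=5: → [10,16); WM=11
i=13 t=12 v=5: → [10,16); WM=11
i=14 t=13 v=2: → [10,17); WM=12
i=15 t=14 v=2: → [10,18); WM=13
i=16 t=15 v=4: → [10,19); WM=14
i=17 t=17 v=5: → [10,21); WM=16
i=18 t=13 v=3: → [10,21); WM=16
i=19 t=19 v=3: → [10,23); WM=18
i=20 t=25 v=4: → [25,29); WM=24
i=21 t=25 v=5: → [25,29); WM=24
i=22 t=26 v=3: → [25,30); WM=25
i=23 t=27 v=4: → [25,31); WM=26

9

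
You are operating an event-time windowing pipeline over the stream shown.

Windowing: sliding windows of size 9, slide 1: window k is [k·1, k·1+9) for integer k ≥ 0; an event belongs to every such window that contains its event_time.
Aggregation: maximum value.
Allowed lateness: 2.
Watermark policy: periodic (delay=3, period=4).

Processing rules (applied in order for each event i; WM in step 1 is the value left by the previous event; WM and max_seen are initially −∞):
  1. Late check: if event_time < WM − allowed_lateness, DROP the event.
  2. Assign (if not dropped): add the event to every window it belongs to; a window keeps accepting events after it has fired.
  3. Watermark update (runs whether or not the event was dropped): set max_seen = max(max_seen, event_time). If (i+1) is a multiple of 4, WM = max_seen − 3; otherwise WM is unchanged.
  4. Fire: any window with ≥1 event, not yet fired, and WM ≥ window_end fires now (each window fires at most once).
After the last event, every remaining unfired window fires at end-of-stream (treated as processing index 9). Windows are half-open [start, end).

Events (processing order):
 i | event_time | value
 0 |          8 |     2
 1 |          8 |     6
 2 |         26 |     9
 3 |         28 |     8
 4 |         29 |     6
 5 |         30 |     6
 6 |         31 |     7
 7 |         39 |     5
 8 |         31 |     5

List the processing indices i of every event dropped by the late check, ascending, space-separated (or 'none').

8

i=0 t=8 v=2: → [8,17),[7,16),[6,15),[5,14),[4,13),[3,12),[2,11),[1,10),[0,9); WM=−∞
i=1 t=8 v=6: → [8,17),[7,16),[6,15),[5,14),[4,13),[3,12),[2,11),[1,10),[0,9); WM=−∞
i=2 t=26 v=9: → [26,35),[25,34),[24,33),[23,32),[22,31),[21,30),[20,29),[19,28),[18,27); WM=−∞
i=3 t=28 v=8: → [28,37),[27,36),[26,35),[25,34),[24,33),[23,32),[22,31),[21,30),[20,29); WM=25; [0,9) fires=6 [1,10) fires=6 [2,11) fires=6 [3,12) fires=6 [4,13) fires=6 [5,14) fires=6 [6,15) fires=6 [7,16) fires=6 [8,17) fires=6
i=4 t=29 v=6: → [29,38),[28,37),[27,36),[26,35),[25,34),[24,33),[23,32),[22,31),[21,30); WM=25
i=5 t=30 v=6: → [30,39),[29,38),[28,37),[27,36),[26,35),[25,34),[24,33),[23,32),[22,31); WM=25
i=6 t=31 v=7: → [31,40),[30,39),[29,38),[28,37),[27,36),[26,35),[25,34),[24,33),[23,32); WM=25
i=7 t=39 v=5: → [39,48),[38,47),[37,46),[36,45),[35,44),[34,43),[33,42),[32,41),[31,40); WM=36; [18,27) fires=9 [19,28) fires=9 [20,29) fires=9 [21,30) fires=9 [22,31) fires=9 [23,32) fires=9 [24,33) fires=9 [25,34) fires=9 [26,35) fires=9 [27,36) fires=8
i=8 t=31 v=5: DROP (t<36-2); WM=36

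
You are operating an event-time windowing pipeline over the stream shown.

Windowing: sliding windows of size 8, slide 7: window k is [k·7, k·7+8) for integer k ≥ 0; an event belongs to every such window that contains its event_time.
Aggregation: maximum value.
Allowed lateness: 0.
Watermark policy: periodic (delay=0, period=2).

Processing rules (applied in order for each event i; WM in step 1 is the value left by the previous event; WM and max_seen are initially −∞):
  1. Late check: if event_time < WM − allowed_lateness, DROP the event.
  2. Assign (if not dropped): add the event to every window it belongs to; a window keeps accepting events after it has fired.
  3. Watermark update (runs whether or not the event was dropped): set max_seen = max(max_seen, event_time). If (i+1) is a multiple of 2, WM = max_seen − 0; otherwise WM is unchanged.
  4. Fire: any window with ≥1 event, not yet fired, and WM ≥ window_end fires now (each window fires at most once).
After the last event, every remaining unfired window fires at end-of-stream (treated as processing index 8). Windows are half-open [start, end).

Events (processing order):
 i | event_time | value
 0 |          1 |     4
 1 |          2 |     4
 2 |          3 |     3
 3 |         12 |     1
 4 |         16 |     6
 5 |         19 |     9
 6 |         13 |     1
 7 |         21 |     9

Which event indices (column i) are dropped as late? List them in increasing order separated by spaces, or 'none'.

6

i=0 t=1 v=4: → [0,8); WM=−∞
i=1 t=2 v=4: → [0,8); WM=2
i=2 t=3 v=3: → [0,8); WM=2
i=3 t=12 v=1: → [7,15); WM=12; [0,8) fires=4
i=4 t=16 v=6: → [14,22); WM=12
i=5 t=19 v=9: → [14,22); WM=19; [7,15) fires=1
i=6 t=13 v=1: DROP (t<19-0); WM=19
i=7 t=21 v=9: → [21,29),[14,22); WM=21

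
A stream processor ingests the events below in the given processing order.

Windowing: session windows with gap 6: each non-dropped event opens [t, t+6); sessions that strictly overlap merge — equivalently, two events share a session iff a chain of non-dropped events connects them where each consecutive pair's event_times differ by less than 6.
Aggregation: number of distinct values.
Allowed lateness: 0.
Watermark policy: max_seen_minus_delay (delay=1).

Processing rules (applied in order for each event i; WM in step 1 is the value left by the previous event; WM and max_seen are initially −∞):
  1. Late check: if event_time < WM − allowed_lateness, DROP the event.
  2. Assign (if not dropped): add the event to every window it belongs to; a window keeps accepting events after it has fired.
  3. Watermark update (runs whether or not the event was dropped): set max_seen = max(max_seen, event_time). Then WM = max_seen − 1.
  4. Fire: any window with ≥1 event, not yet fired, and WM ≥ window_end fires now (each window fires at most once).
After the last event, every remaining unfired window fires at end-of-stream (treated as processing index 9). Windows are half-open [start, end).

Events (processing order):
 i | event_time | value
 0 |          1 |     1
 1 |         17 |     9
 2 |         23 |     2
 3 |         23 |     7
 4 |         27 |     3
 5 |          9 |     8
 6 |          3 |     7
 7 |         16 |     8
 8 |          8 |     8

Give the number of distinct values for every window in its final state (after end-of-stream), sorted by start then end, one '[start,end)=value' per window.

[1,7)=1 [17,23)=1 [23,33)=3

i=0 t=1 v=1: → [1,7); WM=0
i=1 t=17 v=9: → [17,23); WM=16
i=2 t=23 v=2: → [23,29); WM=22
i=3 t=23 v=7: → [23,29); WM=22
i=4 t=27 v=3: → [23,33); WM=26
i=5 t=9 v=8: DROP (t<26-0); WM=26
i=6 t=3 v=7: DROP (t<26-0); WM=26
i=7 t=16 v=8: DROP (t<26-0); WM=26
i=8 t=8 v=8: DROP (t<26-0); WM=26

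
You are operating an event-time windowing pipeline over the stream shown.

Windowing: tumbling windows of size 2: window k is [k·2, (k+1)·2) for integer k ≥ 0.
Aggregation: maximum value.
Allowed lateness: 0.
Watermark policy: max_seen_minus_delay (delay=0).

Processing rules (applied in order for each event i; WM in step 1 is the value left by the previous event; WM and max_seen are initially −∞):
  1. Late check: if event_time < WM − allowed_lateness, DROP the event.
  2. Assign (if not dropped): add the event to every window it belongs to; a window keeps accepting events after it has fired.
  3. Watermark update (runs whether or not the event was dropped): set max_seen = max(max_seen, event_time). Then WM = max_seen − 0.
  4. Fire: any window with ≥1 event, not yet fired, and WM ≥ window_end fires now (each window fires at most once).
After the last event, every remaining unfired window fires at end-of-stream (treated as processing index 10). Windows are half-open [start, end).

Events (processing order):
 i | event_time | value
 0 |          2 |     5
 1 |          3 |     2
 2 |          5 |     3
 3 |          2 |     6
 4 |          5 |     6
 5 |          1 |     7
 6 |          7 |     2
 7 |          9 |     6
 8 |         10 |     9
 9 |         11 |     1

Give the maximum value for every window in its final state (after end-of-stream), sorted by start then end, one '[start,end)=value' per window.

i=0 t=2 v=5: → [2,4); WM=2
i=1 t=3 v=2: → [2,4); WM=3
i=2 t=5 v=3: → [4,6); WM=5; [2,4) fires=5
i=3 t=2 v=6: DROP (t<5-0); WM=5
i=4 t=5 v=6: → [4,6); WM=5
i=5 t=1 v=7: DROP (t<5-0); WM=5
i=6 t=7 v=2: → [6,8); WM=7; [4,6) fires=6
i=7 t=9 v=6: → [8,10); WM=9; [6,8) fires=2
i=8 t=10 v=9: → [10,12); WM=10; [8,10) fires=6
i=9 t=11 v=1: → [10,12); WM=11

[2,4)=5 [4,6)=6 [6,8)=2 [8,10)=6 [10,12)=9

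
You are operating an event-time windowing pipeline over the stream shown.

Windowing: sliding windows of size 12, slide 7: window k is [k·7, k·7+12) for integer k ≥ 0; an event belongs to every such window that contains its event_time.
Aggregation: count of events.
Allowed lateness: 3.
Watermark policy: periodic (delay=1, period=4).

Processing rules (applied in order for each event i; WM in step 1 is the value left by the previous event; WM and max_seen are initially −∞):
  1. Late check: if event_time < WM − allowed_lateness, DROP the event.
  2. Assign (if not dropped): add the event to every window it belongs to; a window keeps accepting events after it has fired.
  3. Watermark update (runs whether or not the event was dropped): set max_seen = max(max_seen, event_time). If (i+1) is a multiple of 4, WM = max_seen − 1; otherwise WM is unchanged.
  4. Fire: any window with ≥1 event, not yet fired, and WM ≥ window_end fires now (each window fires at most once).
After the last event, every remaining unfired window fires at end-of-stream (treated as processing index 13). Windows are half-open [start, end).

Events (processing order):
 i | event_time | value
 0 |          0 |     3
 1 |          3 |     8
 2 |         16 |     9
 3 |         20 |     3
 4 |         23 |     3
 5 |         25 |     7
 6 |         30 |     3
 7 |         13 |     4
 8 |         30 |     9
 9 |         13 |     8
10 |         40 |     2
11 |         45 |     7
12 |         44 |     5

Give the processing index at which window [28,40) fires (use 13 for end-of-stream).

i=0 t=0 v=3: → [0,12); WM=−∞
i=1 t=3 v=8: → [0,12); WM=−∞
i=2 t=16 v=9: → [14,26),[7,19); WM=−∞
i=3 t=20 v=3: → [14,26); WM=19; [0,12) fires=2 [7,19) fires=1
i=4 t=23 v=3: → [21,33),[14,26); WM=19
i=5 t=25 v=7: → [21,33),[14,26); WM=19
i=6 t=30 v=3: → [28,40),[21,33); WM=19
i=7 t=13 v=4: DROP (t<19-3); WM=29; [14,26) fires=4
i=8 t=30 v=9: → [28,40),[21,33); WM=29
i=9 t=13 v=8: DROP (t<29-3); WM=29
i=10 t=40 v=2: → [35,47); WM=29
i=11 t=45 v=7: → [42,54),[35,47); WM=44; [21,33) fires=4 [28,40) fires=2
i=12 t=44 v=5: → [42,54),[35,47); WM=44

11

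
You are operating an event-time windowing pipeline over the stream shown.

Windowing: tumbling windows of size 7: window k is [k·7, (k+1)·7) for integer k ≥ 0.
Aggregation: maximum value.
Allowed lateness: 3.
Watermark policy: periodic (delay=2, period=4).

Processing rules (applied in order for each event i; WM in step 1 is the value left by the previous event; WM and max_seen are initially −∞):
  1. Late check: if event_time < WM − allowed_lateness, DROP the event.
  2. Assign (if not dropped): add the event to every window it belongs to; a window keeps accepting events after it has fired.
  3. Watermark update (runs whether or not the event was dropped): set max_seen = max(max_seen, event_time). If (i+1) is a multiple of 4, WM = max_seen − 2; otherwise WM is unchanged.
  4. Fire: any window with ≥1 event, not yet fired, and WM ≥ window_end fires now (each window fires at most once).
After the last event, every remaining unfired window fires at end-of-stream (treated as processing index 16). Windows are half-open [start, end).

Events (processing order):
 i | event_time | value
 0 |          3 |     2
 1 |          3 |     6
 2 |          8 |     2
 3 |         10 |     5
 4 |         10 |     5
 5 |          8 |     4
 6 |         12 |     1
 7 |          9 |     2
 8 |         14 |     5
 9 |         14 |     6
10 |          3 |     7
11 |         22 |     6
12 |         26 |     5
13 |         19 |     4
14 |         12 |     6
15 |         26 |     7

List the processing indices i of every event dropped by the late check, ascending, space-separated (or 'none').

i=0 t=3 v=2: → [0,7); WM=−∞
i=1 t=3 v=6: → [0,7); WM=−∞
i=2 t=8 v=2: → [7,14); WM=−∞
i=3 t=10 v=5: → [7,14); WM=8; [0,7) fires=6
i=4 t=10 v=5: → [7,14); WM=8
i=5 t=8 v=4: → [7,14); WM=8
i=6 t=12 v=1: → [7,14); WM=8
i=7 t=9 v=2: → [7,14); WM=10
i=8 t=14 v=5: → [14,21); WM=10
i=9 t=14 v=6: → [14,21); WM=10
i=10 t=3 v=7: DROP (t<10-3); WM=10
i=11 t=22 v=6: → [21,28); WM=20; [7,14) fires=5
i=12 t=26 v=5: → [21,28); WM=20
i=13 t=19 v=4: → [14,21); WM=20
i=14 t=12 v=6: DROP (t<20-3); WM=20
i=15 t=26 v=7: → [21,28); WM=24; [14,21) fires=6

10 14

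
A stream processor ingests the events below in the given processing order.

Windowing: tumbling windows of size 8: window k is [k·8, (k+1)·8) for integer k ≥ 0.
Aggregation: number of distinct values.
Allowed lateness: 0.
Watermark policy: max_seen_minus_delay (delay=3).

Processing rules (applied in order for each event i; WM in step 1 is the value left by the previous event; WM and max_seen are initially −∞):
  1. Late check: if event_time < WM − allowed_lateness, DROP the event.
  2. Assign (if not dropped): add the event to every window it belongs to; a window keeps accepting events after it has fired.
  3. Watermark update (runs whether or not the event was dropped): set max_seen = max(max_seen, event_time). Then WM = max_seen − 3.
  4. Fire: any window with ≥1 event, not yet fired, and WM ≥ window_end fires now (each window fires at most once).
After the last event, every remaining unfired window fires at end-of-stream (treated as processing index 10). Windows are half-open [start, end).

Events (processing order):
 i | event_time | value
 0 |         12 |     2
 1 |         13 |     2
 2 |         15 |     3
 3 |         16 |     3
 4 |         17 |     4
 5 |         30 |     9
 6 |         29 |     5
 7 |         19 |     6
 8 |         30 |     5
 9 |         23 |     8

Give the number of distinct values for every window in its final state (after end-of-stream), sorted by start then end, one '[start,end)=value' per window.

i=0 t=12 v=2: → [8,16); WM=9
i=1 t=13 v=2: → [8,16); WM=10
i=2 t=15 v=3: → [8,16); WM=12
i=3 t=16 v=3: → [16,24); WM=13
i=4 t=17 v=4: → [16,24); WM=14
i=5 t=30 v=9: → [24,32); WM=27; [8,16) fires=2 [16,24) fires=2
i=6 t=29 v=5: → [24,32); WM=27
i=7 t=19 v=6: DROP (t<27-0); WM=27
i=8 t=30 v=5: → [24,32); WM=27
i=9 t=23 v=8: DROP (t<27-0); WM=27

[8,16)=2 [16,24)=2 [24,32)=2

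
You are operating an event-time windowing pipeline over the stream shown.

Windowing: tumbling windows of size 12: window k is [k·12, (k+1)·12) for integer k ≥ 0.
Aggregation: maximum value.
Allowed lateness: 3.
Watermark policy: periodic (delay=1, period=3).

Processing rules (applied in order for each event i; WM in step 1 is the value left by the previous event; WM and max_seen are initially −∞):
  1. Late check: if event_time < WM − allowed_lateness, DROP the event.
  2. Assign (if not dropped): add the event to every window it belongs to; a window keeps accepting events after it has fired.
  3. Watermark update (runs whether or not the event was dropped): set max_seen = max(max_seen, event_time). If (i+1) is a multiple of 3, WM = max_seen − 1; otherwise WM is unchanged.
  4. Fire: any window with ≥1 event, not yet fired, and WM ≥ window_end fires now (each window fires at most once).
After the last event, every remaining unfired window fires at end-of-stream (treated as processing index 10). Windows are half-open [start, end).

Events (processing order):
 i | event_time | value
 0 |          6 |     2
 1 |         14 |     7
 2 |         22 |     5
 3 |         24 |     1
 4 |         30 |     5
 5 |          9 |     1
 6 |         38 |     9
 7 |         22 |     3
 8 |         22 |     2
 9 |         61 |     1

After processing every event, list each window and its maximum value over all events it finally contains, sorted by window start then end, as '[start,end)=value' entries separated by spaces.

i=0 t=6 v=2: → [0,12); WM=−∞
i=1 t=14 v=7: → [12,24); WM=−∞
i=2 t=22 v=5: → [12,24); WM=21; [0,12) fires=2
i=3 t=24 v=1: → [24,36); WM=21
i=4 t=30 v=5: → [24,36); WM=21
i=5 t=9 v=1: DROP (t<21-3); WM=29; [12,24) fires=7
i=6 t=38 v=9: → [36,48); WM=29
i=7 t=22 v=3: DROP (t<29-3); WM=29
i=8 t=22 v=2: DROP (t<29-3); WM=37; [24,36) fires=5
i=9 t=61 v=1: → [60,72); WM=37

[0,12)=2 [12,24)=7 [24,36)=5 [36,48)=9 [60,72)=1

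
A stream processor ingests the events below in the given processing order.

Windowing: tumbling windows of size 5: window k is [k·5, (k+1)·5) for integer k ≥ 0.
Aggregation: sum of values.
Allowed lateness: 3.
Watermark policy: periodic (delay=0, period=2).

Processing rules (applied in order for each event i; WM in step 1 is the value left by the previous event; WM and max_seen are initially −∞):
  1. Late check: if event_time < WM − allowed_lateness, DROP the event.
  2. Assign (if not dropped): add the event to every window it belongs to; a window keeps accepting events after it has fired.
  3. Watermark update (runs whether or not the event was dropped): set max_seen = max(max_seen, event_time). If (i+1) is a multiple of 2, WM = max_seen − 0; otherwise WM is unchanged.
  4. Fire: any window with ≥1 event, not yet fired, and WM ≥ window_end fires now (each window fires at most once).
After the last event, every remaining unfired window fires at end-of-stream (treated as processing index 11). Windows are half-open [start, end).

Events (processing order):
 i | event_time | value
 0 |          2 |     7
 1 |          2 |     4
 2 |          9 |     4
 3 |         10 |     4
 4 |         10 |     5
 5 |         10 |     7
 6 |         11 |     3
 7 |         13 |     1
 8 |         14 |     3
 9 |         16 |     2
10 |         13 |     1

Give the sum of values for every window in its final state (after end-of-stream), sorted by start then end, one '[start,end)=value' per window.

[0,5)=11 [5,10)=4 [10,15)=24 [15,20)=2

i=0 t=2 v=7: → [0,5); WM=−∞
i=1 t=2 v=4: → [0,5); WM=2
i=2 t=9 v=4: → [5,10); WM=2
i=3 t=10 v=4: → [10,15); WM=10; [0,5) fires=11 [5,10) fires=4
i=4 t=10 v=5: → [10,15); WM=10
i=5 t=10 v=7: → [10,15); WM=10
i=6 t=11 v=3: → [10,15); WM=10
i=7 t=13 v=1: → [10,15); WM=13
i=8 t=14 v=3: → [10,15); WM=13
i=9 t=16 v=2: → [15,20); WM=16; [10,15) fires=23
i=10 t=13 v=1: → [10,15); WM=16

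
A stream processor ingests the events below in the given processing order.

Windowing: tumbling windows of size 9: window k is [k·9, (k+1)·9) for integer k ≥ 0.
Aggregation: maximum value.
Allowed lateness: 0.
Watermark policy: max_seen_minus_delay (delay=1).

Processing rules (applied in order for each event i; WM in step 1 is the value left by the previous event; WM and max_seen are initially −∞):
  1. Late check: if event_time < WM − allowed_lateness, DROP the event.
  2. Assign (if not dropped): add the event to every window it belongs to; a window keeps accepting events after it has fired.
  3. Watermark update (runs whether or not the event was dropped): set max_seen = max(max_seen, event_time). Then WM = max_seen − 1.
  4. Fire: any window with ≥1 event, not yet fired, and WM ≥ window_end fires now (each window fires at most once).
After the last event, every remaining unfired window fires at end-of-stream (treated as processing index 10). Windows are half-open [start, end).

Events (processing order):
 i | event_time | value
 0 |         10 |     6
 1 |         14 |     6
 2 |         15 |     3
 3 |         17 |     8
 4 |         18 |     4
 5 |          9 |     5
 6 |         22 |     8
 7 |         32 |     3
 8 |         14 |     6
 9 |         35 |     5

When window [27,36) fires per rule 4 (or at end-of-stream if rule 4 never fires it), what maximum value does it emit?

i=0 t=10 v=6: → [9,18); WM=9
i=1 t=14 v=6: → [9,18); WM=13
i=2 t=15 v=3: → [9,18); WM=14
i=3 t=17 v=8: → [9,18); WM=16
i=4 t=18 v=4: → [18,27); WM=17
i=5 t=9 v=5: DROP (t<17-0); WM=17
i=6 t=22 v=8: → [18,27); WM=21; [9,18) fires=8
i=7 t=32 v=3: → [27,36); WM=31; [18,27) fires=8
i=8 t=14 v=6: DROP (t<31-0); WM=31
i=9 t=35 v=5: → [27,36); WM=34

5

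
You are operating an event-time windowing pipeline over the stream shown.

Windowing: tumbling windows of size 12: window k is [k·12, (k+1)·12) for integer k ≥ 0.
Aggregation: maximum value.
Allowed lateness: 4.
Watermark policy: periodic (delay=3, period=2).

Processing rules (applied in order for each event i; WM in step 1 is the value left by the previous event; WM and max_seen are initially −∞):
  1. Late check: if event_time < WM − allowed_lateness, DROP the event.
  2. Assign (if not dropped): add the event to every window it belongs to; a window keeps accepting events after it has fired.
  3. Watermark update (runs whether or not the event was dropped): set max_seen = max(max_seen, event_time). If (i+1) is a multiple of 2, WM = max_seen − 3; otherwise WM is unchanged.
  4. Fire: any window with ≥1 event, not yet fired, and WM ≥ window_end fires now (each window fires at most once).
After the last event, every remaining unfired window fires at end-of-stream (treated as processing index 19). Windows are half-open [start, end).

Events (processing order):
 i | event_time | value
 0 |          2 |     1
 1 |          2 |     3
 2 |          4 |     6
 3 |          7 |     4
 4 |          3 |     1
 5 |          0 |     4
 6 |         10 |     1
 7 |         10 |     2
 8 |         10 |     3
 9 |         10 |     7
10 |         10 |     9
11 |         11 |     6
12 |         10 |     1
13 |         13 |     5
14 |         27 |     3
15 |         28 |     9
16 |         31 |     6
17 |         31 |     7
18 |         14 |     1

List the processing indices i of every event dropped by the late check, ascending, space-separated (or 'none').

18

i=0 t=2 v=1: → [0,12); WM=−∞
i=1 t=2 v=3: → [0,12); WM=-1
i=2 t=4 v=6: → [0,12); WM=-1
i=3 t=7 v=4: → [0,12); WM=4
i=4 t=3 v=1: → [0,12); WM=4
i=5 t=0 v=4: → [0,12); WM=4
i=6 t=10 v=1: → [0,12); WM=4
i=7 t=10 v=2: → [0,12); WM=7
i=8 t=10 v=3: → [0,12); WM=7
i=9 t=10 v=7: → [0,12); WM=7
i=10 t=10 v=9: → [0,12); WM=7
i=11 t=11 v=6: → [0,12); WM=8
i=12 t=10 v=1: → [0,12); WM=8
i=13 t=13 v=5: → [12,24); WM=10
i=14 t=27 v=3: → [24,36); WM=10
i=15 t=28 v=9: → [24,36); WM=25; [0,12) fires=9 [12,24) fires=5
i=16 t=31 v=6: → [24,36); WM=25
i=17 t=31 v=7: → [24,36); WM=28
i=18 t=14 v=1: DROP (t<28-4); WM=28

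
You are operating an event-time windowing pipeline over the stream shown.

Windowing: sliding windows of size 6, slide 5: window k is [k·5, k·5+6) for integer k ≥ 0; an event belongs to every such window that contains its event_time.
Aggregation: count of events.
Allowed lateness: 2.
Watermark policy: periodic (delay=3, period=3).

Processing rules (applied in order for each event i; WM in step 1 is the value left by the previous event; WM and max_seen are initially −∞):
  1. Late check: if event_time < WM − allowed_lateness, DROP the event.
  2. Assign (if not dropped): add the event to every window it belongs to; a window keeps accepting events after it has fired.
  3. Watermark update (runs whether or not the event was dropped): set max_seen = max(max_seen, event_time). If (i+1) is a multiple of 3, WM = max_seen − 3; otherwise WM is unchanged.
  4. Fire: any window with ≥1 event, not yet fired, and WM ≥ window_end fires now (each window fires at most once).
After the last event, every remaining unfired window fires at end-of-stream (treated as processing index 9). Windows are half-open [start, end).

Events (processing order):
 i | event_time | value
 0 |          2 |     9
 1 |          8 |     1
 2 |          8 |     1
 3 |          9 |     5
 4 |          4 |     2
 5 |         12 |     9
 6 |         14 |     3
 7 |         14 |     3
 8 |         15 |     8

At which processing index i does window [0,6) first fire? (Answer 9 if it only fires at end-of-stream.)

5

i=0 t=2 v=9: → [0,6); WM=−∞
i=1 t=8 v=1: → [5,11); WM=−∞
i=2 t=8 v=1: → [5,11); WM=5
i=3 t=9 v=5: → [5,11); WM=5
i=4 t=4 v=2: → [0,6); WM=5
i=5 t=12 v=9: → [10,16); WM=9; [0,6) fires=2
i=6 t=14 v=3: → [10,16); WM=9
i=7 t=14 v=3: → [10,16); WM=9
i=8 t=15 v=8: → [15,21),[10,16); WM=12; [5,11) fires=3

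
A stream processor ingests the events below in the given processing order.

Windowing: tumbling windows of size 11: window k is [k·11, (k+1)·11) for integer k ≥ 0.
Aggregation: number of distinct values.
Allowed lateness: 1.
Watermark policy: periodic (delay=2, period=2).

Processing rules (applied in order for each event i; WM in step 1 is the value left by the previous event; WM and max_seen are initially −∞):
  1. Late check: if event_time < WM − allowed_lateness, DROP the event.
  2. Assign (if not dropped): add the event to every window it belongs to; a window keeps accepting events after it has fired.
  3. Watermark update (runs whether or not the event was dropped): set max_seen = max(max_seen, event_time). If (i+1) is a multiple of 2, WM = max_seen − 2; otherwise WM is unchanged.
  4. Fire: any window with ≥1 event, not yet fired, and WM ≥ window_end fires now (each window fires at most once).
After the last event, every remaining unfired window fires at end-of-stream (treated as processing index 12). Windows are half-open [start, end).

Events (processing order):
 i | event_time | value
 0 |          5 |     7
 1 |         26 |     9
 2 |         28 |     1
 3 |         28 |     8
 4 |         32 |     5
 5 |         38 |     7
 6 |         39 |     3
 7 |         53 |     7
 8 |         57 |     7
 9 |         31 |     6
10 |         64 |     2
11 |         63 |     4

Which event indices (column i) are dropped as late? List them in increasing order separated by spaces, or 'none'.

9

i=0 t=5 v=7: → [0,11); WM=−∞
i=1 t=26 v=9: → [22,33); WM=24; [0,11) fires=1
i=2 t=28 v=1: → [22,33); WM=24
i=3 t=28 v=8: → [22,33); WM=26
i=4 t=32 v=5: → [22,33); WM=26
i=5 t=38 v=7: → [33,44); WM=36; [22,33) fires=4
i=6 t=39 v=3: → [33,44); WM=36
i=7 t=53 v=7: → [44,55); WM=51; [33,44) fires=2
i=8 t=57 v=7: → [55,66); WM=51
i=9 t=31 v=6: DROP (t<51-1); WM=55; [44,55) fires=1
i=10 t=64 v=2: → [55,66); WM=55
i=11 t=63 v=4: → [55,66); WM=62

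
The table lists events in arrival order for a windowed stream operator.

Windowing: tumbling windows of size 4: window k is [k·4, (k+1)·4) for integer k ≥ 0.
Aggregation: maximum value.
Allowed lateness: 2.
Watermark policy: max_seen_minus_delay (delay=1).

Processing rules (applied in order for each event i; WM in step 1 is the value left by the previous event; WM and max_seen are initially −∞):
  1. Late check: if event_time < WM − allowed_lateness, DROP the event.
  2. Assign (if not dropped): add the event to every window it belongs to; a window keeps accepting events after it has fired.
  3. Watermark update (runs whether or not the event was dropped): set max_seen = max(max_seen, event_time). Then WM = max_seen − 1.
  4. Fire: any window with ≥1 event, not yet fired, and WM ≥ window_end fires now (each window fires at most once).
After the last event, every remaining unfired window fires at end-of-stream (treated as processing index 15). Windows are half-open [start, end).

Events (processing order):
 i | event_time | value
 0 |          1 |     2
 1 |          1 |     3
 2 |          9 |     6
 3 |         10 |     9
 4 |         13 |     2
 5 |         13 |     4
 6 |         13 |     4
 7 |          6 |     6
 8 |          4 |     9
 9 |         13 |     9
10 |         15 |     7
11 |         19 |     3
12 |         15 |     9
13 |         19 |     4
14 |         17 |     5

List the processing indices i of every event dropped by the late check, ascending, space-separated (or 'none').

7 8 12

i=0 t=1 v=2: → [0,4); WM=0
i=1 t=1 v=3: → [0,4); WM=0
i=2 t=9 v=6: → [8,12); WM=8; [0,4) fires=3
i=3 t=10 v=9: → [8,12); WM=9
i=4 t=13 v=2: → [12,16); WM=12; [8,12) fires=9
i=5 t=13 v=4: → [12,16); WM=12
i=6 t=13 v=4: → [12,16); WM=12
i=7 t=6 v=6: DROP (t<12-2); WM=12
i=8 t=4 v=9: DROP (t<12-2); WM=12
i=9 t=13 v=9: → [12,16); WM=12
i=10 t=15 v=7: → [12,16); WM=14
i=11 t=19 v=3: → [16,20); WM=18; [12,16) fires=9
i=12 t=15 v=9: DROP (t<18-2); WM=18
i=13 t=19 v=4: → [16,20); WM=18
i=14 t=17 v=5: → [16,20); WM=18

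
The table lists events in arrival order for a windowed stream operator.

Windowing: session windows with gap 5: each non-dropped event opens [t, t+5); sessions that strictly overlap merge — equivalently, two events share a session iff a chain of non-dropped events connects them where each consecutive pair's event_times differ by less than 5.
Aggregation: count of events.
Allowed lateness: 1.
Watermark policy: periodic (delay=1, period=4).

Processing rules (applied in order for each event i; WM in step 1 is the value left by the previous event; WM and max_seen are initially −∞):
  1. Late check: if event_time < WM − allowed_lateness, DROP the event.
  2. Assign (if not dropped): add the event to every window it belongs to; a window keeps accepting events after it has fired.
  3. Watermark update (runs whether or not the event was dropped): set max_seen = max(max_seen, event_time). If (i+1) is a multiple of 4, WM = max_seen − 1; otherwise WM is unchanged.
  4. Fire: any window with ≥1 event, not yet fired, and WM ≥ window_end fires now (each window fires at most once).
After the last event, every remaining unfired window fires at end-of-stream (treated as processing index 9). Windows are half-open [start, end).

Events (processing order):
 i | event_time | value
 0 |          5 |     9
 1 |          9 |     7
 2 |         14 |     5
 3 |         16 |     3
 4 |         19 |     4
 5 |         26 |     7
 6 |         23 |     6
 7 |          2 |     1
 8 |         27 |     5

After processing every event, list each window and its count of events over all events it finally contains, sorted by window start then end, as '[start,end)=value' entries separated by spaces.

i=0 t=5 v=9: → [5,10); WM=−∞
i=1 t=9 v=7: → [5,14); WM=−∞
i=2 t=14 v=5: → [14,19); WM=−∞
i=3 t=16 v=3: → [14,21); WM=15
i=4 t=19 v=4: → [14,24); WM=15
i=5 t=26 v=7: → [26,31); WM=15
i=6 t=23 v=6: → [14,31); WM=15
i=7 t=2 v=1: DROP (t<15-1); WM=25
i=8 t=27 v=5: → [14,32); WM=25

[5,14)=2 [14,32)=6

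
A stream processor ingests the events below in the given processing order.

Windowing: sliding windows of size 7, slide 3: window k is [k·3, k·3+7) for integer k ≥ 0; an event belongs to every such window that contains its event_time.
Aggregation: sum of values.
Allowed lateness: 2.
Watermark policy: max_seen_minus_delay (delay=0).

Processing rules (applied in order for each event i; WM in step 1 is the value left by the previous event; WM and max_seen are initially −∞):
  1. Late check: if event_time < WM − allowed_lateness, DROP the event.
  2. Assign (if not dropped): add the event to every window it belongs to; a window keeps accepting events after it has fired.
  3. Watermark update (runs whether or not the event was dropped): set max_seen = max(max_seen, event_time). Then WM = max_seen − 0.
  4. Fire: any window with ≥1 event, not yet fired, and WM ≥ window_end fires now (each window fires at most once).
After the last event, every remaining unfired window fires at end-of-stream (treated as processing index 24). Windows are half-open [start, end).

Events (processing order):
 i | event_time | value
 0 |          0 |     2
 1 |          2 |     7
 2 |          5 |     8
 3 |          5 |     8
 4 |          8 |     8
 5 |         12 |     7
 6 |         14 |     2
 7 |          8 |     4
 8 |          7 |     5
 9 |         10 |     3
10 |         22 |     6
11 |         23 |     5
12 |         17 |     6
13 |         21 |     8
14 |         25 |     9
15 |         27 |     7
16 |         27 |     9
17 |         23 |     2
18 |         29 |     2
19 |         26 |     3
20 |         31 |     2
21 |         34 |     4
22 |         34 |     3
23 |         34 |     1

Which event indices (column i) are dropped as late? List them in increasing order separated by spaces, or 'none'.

7 8 9 12 17 19

i=0 t=0 v=2: → [0,7); WM=0
i=1 t=2 v=7: → [0,7); WM=2
i=2 t=5 v=8: → [3,10),[0,7); WM=5
i=3 t=5 v=8: → [3,10),[0,7); WM=5
i=4 t=8 v=8: → [6,13),[3,10); WM=8; [0,7) fires=25
i=5 t=12 v=7: → [12,19),[9,16),[6,13); WM=12; [3,10) fires=24
i=6 t=14 v=2: → [12,19),[9,16); WM=14; [6,13) fires=15
i=7 t=8 v=4: DROP (t<14-2); WM=14
i=8 t=7 v=5: DROP (t<14-2); WM=14
i=9 t=10 v=3: DROP (t<14-2); WM=14
i=10 t=22 v=6: → [21,28),[18,25); WM=22; [9,16) fires=9 [12,19) fires=9
i=11 t=23 v=5: → [21,28),[18,25); WM=23
i=12 t=17 v=6: DROP (t<23-2); WM=23
i=13 t=21 v=8: → [21,28),[18,25),[15,22); WM=23; [15,22) fires=8
i=14 t=25 v=9: → [24,31),[21,28); WM=25; [18,25) fires=19
i=15 t=27 v=7: → [27,34),[24,31),[21,28); WM=27
i=16 t=27 v=9: → [27,34),[24,31),[21,28); WM=27
i=17 t=23 v=2: DROP (t<27-2); WM=27
i=18 t=29 v=2: → [27,34),[24,31); WM=29; [21,28) fires=44
i=19 t=26 v=3: DROP (t<29-2); WM=29
i=20 t=31 v=2: → [30,37),[27,34); WM=31; [24,31) fires=27
i=21 t=34 v=4: → [33,40),[30,37); WM=34; [27,34) fires=20
i=22 t=34 v=3: → [33,40),[30,37); WM=34
i=23 t=34 v=1: → [33,40),[30,37); WM=34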